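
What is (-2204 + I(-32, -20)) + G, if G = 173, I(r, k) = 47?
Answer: -1984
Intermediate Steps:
(-2204 + I(-32, -20)) + G = (-2204 + 47) + 173 = -2157 + 173 = -1984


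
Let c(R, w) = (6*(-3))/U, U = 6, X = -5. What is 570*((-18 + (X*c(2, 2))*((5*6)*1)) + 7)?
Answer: 250230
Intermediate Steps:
c(R, w) = -3 (c(R, w) = (6*(-3))/6 = -18*⅙ = -3)
570*((-18 + (X*c(2, 2))*((5*6)*1)) + 7) = 570*((-18 + (-5*(-3))*((5*6)*1)) + 7) = 570*((-18 + 15*(30*1)) + 7) = 570*((-18 + 15*30) + 7) = 570*((-18 + 450) + 7) = 570*(432 + 7) = 570*439 = 250230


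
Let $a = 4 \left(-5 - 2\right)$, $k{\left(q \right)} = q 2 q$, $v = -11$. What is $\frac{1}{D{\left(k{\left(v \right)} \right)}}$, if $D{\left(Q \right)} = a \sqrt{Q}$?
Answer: $- \frac{\sqrt{2}}{616} \approx -0.0022958$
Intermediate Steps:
$k{\left(q \right)} = 2 q^{2}$ ($k{\left(q \right)} = 2 q q = 2 q^{2}$)
$a = -28$ ($a = 4 \left(-7\right) = -28$)
$D{\left(Q \right)} = - 28 \sqrt{Q}$
$\frac{1}{D{\left(k{\left(v \right)} \right)}} = \frac{1}{\left(-28\right) \sqrt{2 \left(-11\right)^{2}}} = \frac{1}{\left(-28\right) \sqrt{2 \cdot 121}} = \frac{1}{\left(-28\right) \sqrt{242}} = \frac{1}{\left(-28\right) 11 \sqrt{2}} = \frac{1}{\left(-308\right) \sqrt{2}} = - \frac{\sqrt{2}}{616}$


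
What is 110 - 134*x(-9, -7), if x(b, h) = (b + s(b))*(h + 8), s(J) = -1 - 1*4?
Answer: 1986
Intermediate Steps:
s(J) = -5 (s(J) = -1 - 4 = -5)
x(b, h) = (-5 + b)*(8 + h) (x(b, h) = (b - 5)*(h + 8) = (-5 + b)*(8 + h))
110 - 134*x(-9, -7) = 110 - 134*(-40 - 5*(-7) + 8*(-9) - 9*(-7)) = 110 - 134*(-40 + 35 - 72 + 63) = 110 - 134*(-14) = 110 + 1876 = 1986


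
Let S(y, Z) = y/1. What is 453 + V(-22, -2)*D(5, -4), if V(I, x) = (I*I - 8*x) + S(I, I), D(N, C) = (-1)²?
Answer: 931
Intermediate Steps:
S(y, Z) = y (S(y, Z) = y*1 = y)
D(N, C) = 1
V(I, x) = I + I² - 8*x (V(I, x) = (I*I - 8*x) + I = (I² - 8*x) + I = I + I² - 8*x)
453 + V(-22, -2)*D(5, -4) = 453 + (-22 + (-22)² - 8*(-2))*1 = 453 + (-22 + 484 + 16)*1 = 453 + 478*1 = 453 + 478 = 931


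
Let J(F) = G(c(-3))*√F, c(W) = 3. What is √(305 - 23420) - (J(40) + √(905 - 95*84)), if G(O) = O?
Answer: -6*√10 + I*√23115 - 5*I*√283 ≈ -18.974 + 67.923*I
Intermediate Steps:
J(F) = 3*√F
√(305 - 23420) - (J(40) + √(905 - 95*84)) = √(305 - 23420) - (3*√40 + √(905 - 95*84)) = √(-23115) - (3*(2*√10) + √(905 - 7980)) = I*√23115 - (6*√10 + √(-7075)) = I*√23115 - (6*√10 + 5*I*√283) = I*√23115 + (-6*√10 - 5*I*√283) = -6*√10 + I*√23115 - 5*I*√283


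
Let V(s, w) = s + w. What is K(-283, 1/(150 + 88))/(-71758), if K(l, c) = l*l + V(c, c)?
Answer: -4765296/4269601 ≈ -1.1161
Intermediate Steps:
K(l, c) = l² + 2*c (K(l, c) = l*l + (c + c) = l² + 2*c)
K(-283, 1/(150 + 88))/(-71758) = ((-283)² + 2/(150 + 88))/(-71758) = (80089 + 2/238)*(-1/71758) = (80089 + 2*(1/238))*(-1/71758) = (80089 + 1/119)*(-1/71758) = (9530592/119)*(-1/71758) = -4765296/4269601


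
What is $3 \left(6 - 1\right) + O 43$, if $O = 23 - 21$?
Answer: $101$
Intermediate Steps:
$O = 2$
$3 \left(6 - 1\right) + O 43 = 3 \left(6 - 1\right) + 2 \cdot 43 = 3 \cdot 5 + 86 = 15 + 86 = 101$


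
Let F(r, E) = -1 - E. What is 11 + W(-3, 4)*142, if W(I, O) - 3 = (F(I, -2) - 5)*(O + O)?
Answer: -4107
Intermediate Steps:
W(I, O) = 3 - 8*O (W(I, O) = 3 + ((-1 - 1*(-2)) - 5)*(O + O) = 3 + ((-1 + 2) - 5)*(2*O) = 3 + (1 - 5)*(2*O) = 3 - 8*O)
11 + W(-3, 4)*142 = 11 + (3 - 8*4)*142 = 11 + (3 - 32)*142 = 11 - 29*142 = 11 - 4118 = -4107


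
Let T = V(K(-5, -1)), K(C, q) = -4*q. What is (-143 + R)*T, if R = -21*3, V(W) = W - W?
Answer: 0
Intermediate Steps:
V(W) = 0
T = 0
R = -63
(-143 + R)*T = (-143 - 63)*0 = -206*0 = 0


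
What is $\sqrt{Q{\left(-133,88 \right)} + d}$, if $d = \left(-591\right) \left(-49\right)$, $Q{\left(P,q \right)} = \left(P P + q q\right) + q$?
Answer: $4 \sqrt{3405} \approx 233.41$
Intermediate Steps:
$Q{\left(P,q \right)} = q + P^{2} + q^{2}$ ($Q{\left(P,q \right)} = \left(P^{2} + q^{2}\right) + q = q + P^{2} + q^{2}$)
$d = 28959$
$\sqrt{Q{\left(-133,88 \right)} + d} = \sqrt{\left(88 + \left(-133\right)^{2} + 88^{2}\right) + 28959} = \sqrt{\left(88 + 17689 + 7744\right) + 28959} = \sqrt{25521 + 28959} = \sqrt{54480} = 4 \sqrt{3405}$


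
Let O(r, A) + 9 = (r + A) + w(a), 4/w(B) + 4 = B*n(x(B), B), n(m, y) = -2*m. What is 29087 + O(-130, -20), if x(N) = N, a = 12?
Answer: 2111743/73 ≈ 28928.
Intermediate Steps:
w(B) = 4/(-4 - 2*B²) (w(B) = 4/(-4 + B*(-2*B)) = 4/(-4 - 2*B²))
O(r, A) = -658/73 + A + r (O(r, A) = -9 + ((r + A) + 2/(-2 - 1*12²)) = -9 + ((A + r) + 2/(-2 - 1*144)) = -9 + ((A + r) + 2/(-2 - 144)) = -9 + ((A + r) + 2/(-146)) = -9 + ((A + r) + 2*(-1/146)) = -9 + ((A + r) - 1/73) = -9 + (-1/73 + A + r) = -658/73 + A + r)
29087 + O(-130, -20) = 29087 + (-658/73 - 20 - 130) = 29087 - 11608/73 = 2111743/73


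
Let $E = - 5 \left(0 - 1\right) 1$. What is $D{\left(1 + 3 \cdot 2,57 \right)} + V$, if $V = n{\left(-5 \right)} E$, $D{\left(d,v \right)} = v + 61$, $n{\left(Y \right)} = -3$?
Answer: $103$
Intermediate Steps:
$E = 5$ ($E = \left(-5\right) \left(-1\right) 1 = 5 \cdot 1 = 5$)
$D{\left(d,v \right)} = 61 + v$
$V = -15$ ($V = \left(-3\right) 5 = -15$)
$D{\left(1 + 3 \cdot 2,57 \right)} + V = \left(61 + 57\right) - 15 = 118 - 15 = 103$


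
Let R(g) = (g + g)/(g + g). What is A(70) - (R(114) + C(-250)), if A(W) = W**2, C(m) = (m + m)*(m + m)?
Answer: -245101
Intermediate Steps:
C(m) = 4*m**2 (C(m) = (2*m)*(2*m) = 4*m**2)
R(g) = 1 (R(g) = (2*g)/((2*g)) = (2*g)*(1/(2*g)) = 1)
A(70) - (R(114) + C(-250)) = 70**2 - (1 + 4*(-250)**2) = 4900 - (1 + 4*62500) = 4900 - (1 + 250000) = 4900 - 1*250001 = 4900 - 250001 = -245101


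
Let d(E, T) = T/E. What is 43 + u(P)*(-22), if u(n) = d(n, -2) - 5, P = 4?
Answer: 164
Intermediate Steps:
u(n) = -5 - 2/n (u(n) = -2/n - 5 = -5 - 2/n)
43 + u(P)*(-22) = 43 + (-5 - 2/4)*(-22) = 43 + (-5 - 2*¼)*(-22) = 43 + (-5 - ½)*(-22) = 43 - 11/2*(-22) = 43 + 121 = 164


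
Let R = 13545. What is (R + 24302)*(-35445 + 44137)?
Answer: 328966124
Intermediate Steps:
(R + 24302)*(-35445 + 44137) = (13545 + 24302)*(-35445 + 44137) = 37847*8692 = 328966124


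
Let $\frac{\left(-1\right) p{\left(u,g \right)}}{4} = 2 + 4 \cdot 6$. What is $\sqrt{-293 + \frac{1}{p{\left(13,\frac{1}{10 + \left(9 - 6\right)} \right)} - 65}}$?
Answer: $\frac{3 i \sqrt{5502}}{13} \approx 17.117 i$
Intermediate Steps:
$p{\left(u,g \right)} = -104$ ($p{\left(u,g \right)} = - 4 \left(2 + 4 \cdot 6\right) = - 4 \left(2 + 24\right) = \left(-4\right) 26 = -104$)
$\sqrt{-293 + \frac{1}{p{\left(13,\frac{1}{10 + \left(9 - 6\right)} \right)} - 65}} = \sqrt{-293 + \frac{1}{-104 - 65}} = \sqrt{-293 + \frac{1}{-169}} = \sqrt{-293 - \frac{1}{169}} = \sqrt{- \frac{49518}{169}} = \frac{3 i \sqrt{5502}}{13}$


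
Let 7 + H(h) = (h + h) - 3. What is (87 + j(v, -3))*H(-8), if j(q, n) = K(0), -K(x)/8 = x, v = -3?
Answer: -2262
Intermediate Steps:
H(h) = -10 + 2*h (H(h) = -7 + ((h + h) - 3) = -7 + (2*h - 3) = -7 + (-3 + 2*h) = -10 + 2*h)
K(x) = -8*x
j(q, n) = 0 (j(q, n) = -8*0 = 0)
(87 + j(v, -3))*H(-8) = (87 + 0)*(-10 + 2*(-8)) = 87*(-10 - 16) = 87*(-26) = -2262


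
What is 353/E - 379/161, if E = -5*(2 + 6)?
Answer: -71993/6440 ≈ -11.179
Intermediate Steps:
E = -40 (E = -5*8 = -40)
353/E - 379/161 = 353/(-40) - 379/161 = 353*(-1/40) - 379*1/161 = -353/40 - 379/161 = -71993/6440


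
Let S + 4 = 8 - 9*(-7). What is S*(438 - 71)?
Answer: 24589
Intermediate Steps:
S = 67 (S = -4 + (8 - 9*(-7)) = -4 + (8 + 63) = -4 + 71 = 67)
S*(438 - 71) = 67*(438 - 71) = 67*367 = 24589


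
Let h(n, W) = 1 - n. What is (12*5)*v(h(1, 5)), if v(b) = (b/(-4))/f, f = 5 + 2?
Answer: 0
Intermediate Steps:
f = 7
v(b) = -b/28 (v(b) = (b/(-4))/7 = (b*(-1/4))*(1/7) = -b/4*(1/7) = -b/28)
(12*5)*v(h(1, 5)) = (12*5)*(-(1 - 1*1)/28) = 60*(-(1 - 1)/28) = 60*(-1/28*0) = 60*0 = 0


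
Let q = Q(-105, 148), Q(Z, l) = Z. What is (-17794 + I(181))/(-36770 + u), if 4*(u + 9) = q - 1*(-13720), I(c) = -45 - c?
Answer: 4240/7853 ≈ 0.53992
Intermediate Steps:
q = -105
u = 13579/4 (u = -9 + (-105 - 1*(-13720))/4 = -9 + (-105 + 13720)/4 = -9 + (¼)*13615 = -9 + 13615/4 = 13579/4 ≈ 3394.8)
(-17794 + I(181))/(-36770 + u) = (-17794 + (-45 - 1*181))/(-36770 + 13579/4) = (-17794 + (-45 - 181))/(-133501/4) = (-17794 - 226)*(-4/133501) = -18020*(-4/133501) = 4240/7853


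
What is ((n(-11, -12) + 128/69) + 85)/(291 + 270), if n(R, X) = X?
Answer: 5165/38709 ≈ 0.13343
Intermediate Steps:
((n(-11, -12) + 128/69) + 85)/(291 + 270) = ((-12 + 128/69) + 85)/(291 + 270) = ((-12 + 128*(1/69)) + 85)/561 = ((-12 + 128/69) + 85)*(1/561) = (-700/69 + 85)*(1/561) = (5165/69)*(1/561) = 5165/38709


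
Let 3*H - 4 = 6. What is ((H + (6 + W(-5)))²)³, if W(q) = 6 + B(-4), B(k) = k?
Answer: 1544804416/729 ≈ 2.1191e+6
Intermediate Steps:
H = 10/3 (H = 4/3 + (⅓)*6 = 4/3 + 2 = 10/3 ≈ 3.3333)
W(q) = 2 (W(q) = 6 - 4 = 2)
((H + (6 + W(-5)))²)³ = ((10/3 + (6 + 2))²)³ = ((10/3 + 8)²)³ = ((34/3)²)³ = (1156/9)³ = 1544804416/729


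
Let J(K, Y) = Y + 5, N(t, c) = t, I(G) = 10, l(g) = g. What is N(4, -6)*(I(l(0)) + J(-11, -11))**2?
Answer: 64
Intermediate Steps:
J(K, Y) = 5 + Y
N(4, -6)*(I(l(0)) + J(-11, -11))**2 = 4*(10 + (5 - 11))**2 = 4*(10 - 6)**2 = 4*4**2 = 4*16 = 64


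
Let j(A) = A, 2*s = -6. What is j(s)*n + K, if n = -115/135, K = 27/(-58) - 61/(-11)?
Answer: 43843/5742 ≈ 7.6355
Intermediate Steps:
s = -3 (s = (½)*(-6) = -3)
K = 3241/638 (K = 27*(-1/58) - 61*(-1/11) = -27/58 + 61/11 = 3241/638 ≈ 5.0799)
n = -23/27 (n = -115*1/135 = -23/27 ≈ -0.85185)
j(s)*n + K = -3*(-23/27) + 3241/638 = 23/9 + 3241/638 = 43843/5742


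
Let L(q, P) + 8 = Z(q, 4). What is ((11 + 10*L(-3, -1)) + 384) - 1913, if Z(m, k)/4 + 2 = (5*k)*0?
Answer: -1678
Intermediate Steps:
Z(m, k) = -8 (Z(m, k) = -8 + 4*((5*k)*0) = -8 + 4*0 = -8 + 0 = -8)
L(q, P) = -16 (L(q, P) = -8 - 8 = -16)
((11 + 10*L(-3, -1)) + 384) - 1913 = ((11 + 10*(-16)) + 384) - 1913 = ((11 - 160) + 384) - 1913 = (-149 + 384) - 1913 = 235 - 1913 = -1678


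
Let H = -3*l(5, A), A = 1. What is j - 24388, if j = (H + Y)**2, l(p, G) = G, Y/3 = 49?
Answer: -3652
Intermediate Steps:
Y = 147 (Y = 3*49 = 147)
H = -3 (H = -3*1 = -3)
j = 20736 (j = (-3 + 147)**2 = 144**2 = 20736)
j - 24388 = 20736 - 24388 = -3652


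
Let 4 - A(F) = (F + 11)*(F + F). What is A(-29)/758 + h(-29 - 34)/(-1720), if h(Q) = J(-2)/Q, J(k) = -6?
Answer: -9391579/6844740 ≈ -1.3721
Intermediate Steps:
A(F) = 4 - 2*F*(11 + F) (A(F) = 4 - (F + 11)*(F + F) = 4 - (11 + F)*2*F = 4 - 2*F*(11 + F))
h(Q) = -6/Q
A(-29)/758 + h(-29 - 34)/(-1720) = (4 - 22*(-29) - 2*(-29)**2)/758 - 6/(-29 - 34)/(-1720) = (4 + 638 - 2*841)*(1/758) - 6/(-63)*(-1/1720) = (4 + 638 - 1682)*(1/758) - 6*(-1/63)*(-1/1720) = -1040*1/758 + (2/21)*(-1/1720) = -520/379 - 1/18060 = -9391579/6844740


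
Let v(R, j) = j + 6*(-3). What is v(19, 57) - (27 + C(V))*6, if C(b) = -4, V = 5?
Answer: -99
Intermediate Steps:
v(R, j) = -18 + j (v(R, j) = j - 18 = -18 + j)
v(19, 57) - (27 + C(V))*6 = (-18 + 57) - (27 - 4)*6 = 39 - 23*6 = 39 - 1*138 = 39 - 138 = -99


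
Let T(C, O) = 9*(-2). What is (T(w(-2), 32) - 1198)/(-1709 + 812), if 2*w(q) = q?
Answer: 1216/897 ≈ 1.3556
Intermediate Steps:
w(q) = q/2
T(C, O) = -18
(T(w(-2), 32) - 1198)/(-1709 + 812) = (-18 - 1198)/(-1709 + 812) = -1216/(-897) = -1216*(-1/897) = 1216/897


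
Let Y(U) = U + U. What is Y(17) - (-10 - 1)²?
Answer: -87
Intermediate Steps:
Y(U) = 2*U
Y(17) - (-10 - 1)² = 2*17 - (-10 - 1)² = 34 - 1*(-11)² = 34 - 1*121 = 34 - 121 = -87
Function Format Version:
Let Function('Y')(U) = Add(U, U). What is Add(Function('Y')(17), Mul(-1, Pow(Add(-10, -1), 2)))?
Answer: -87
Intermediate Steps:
Function('Y')(U) = Mul(2, U)
Add(Function('Y')(17), Mul(-1, Pow(Add(-10, -1), 2))) = Add(Mul(2, 17), Mul(-1, Pow(Add(-10, -1), 2))) = Add(34, Mul(-1, Pow(-11, 2))) = Add(34, Mul(-1, 121)) = Add(34, -121) = -87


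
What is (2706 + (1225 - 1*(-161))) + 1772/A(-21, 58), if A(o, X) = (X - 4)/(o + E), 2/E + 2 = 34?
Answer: 735467/216 ≈ 3404.9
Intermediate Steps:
E = 1/16 (E = 2/(-2 + 34) = 2/32 = 2*(1/32) = 1/16 ≈ 0.062500)
A(o, X) = (-4 + X)/(1/16 + o) (A(o, X) = (X - 4)/(o + 1/16) = (-4 + X)/(1/16 + o))
(2706 + (1225 - 1*(-161))) + 1772/A(-21, 58) = (2706 + (1225 - 1*(-161))) + 1772/((16*(-4 + 58)/(1 + 16*(-21)))) = (2706 + (1225 + 161)) + 1772/((16*54/(1 - 336))) = (2706 + 1386) + 1772/((16*54/(-335))) = 4092 + 1772/((16*(-1/335)*54)) = 4092 + 1772/(-864/335) = 4092 + 1772*(-335/864) = 4092 - 148405/216 = 735467/216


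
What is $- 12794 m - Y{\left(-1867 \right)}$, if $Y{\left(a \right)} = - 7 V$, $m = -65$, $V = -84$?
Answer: $831022$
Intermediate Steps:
$Y{\left(a \right)} = 588$ ($Y{\left(a \right)} = \left(-7\right) \left(-84\right) = 588$)
$- 12794 m - Y{\left(-1867 \right)} = \left(-12794\right) \left(-65\right) - 588 = 831610 - 588 = 831022$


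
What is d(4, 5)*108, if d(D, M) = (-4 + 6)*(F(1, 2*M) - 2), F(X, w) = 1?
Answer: -216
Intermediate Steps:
d(D, M) = -2 (d(D, M) = (-4 + 6)*(1 - 2) = 2*(-1) = -2)
d(4, 5)*108 = -2*108 = -216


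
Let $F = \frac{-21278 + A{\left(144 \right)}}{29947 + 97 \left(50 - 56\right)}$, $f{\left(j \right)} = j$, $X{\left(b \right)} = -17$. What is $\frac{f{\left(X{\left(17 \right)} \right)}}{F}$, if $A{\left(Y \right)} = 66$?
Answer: $\frac{499205}{21212} \approx 23.534$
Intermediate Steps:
$F = - \frac{21212}{29365}$ ($F = \frac{-21278 + 66}{29947 + 97 \left(50 - 56\right)} = - \frac{21212}{29947 + 97 \left(50 - 56\right)} = - \frac{21212}{29947 + 97 \left(-6\right)} = - \frac{21212}{29947 - 582} = - \frac{21212}{29365} \approx -0.72236$)
$\frac{f{\left(X{\left(17 \right)} \right)}}{F} = - \frac{17}{- \frac{21212}{29365}} = \left(-17\right) \left(- \frac{29365}{21212}\right) = \frac{499205}{21212}$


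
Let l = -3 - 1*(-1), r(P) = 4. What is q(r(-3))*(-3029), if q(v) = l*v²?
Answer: 96928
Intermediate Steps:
l = -2 (l = -3 + 1 = -2)
q(v) = -2*v²
q(r(-3))*(-3029) = -2*4²*(-3029) = -2*16*(-3029) = -32*(-3029) = 96928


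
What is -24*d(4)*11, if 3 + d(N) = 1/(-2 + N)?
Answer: 660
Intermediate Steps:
d(N) = -3 + 1/(-2 + N)
-24*d(4)*11 = -24*(7 - 3*4)/(-2 + 4)*11 = -24*(7 - 12)/2*11 = -12*(-5)*11 = -24*(-5/2)*11 = 60*11 = 660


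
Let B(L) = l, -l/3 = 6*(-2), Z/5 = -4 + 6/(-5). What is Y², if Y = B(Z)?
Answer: 1296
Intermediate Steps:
Z = -26 (Z = 5*(-4 + 6/(-5)) = 5*(-4 - ⅕*6) = 5*(-4 - 6/5) = 5*(-26/5) = -26)
l = 36 (l = -18*(-2) = -3*(-12) = 36)
B(L) = 36
Y = 36
Y² = 36² = 1296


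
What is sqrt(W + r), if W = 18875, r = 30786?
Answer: sqrt(49661) ≈ 222.85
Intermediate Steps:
sqrt(W + r) = sqrt(18875 + 30786) = sqrt(49661)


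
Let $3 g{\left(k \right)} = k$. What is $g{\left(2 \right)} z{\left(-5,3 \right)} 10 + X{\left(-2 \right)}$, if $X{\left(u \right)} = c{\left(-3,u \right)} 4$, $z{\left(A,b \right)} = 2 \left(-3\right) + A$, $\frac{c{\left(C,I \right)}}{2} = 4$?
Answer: $- \frac{124}{3} \approx -41.333$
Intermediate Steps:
$c{\left(C,I \right)} = 8$ ($c{\left(C,I \right)} = 2 \cdot 4 = 8$)
$g{\left(k \right)} = \frac{k}{3}$
$z{\left(A,b \right)} = -6 + A$
$X{\left(u \right)} = 32$ ($X{\left(u \right)} = 8 \cdot 4 = 32$)
$g{\left(2 \right)} z{\left(-5,3 \right)} 10 + X{\left(-2 \right)} = \frac{1}{3} \cdot 2 \left(-6 - 5\right) 10 + 32 = \frac{2 \left(\left(-11\right) 10\right)}{3} + 32 = \frac{2}{3} \left(-110\right) + 32 = - \frac{220}{3} + 32 = - \frac{124}{3}$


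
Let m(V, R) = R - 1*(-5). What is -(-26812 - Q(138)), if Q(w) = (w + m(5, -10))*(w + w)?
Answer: 63520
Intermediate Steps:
m(V, R) = 5 + R (m(V, R) = R + 5 = 5 + R)
Q(w) = 2*w*(-5 + w) (Q(w) = (w + (5 - 10))*(w + w) = (w - 5)*(2*w) = (-5 + w)*(2*w) = 2*w*(-5 + w))
-(-26812 - Q(138)) = -(-26812 - 2*138*(-5 + 138)) = -(-26812 - 2*138*133) = -(-26812 - 1*36708) = -(-26812 - 36708) = -1*(-63520) = 63520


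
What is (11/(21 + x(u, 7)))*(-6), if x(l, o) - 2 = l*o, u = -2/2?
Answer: -33/8 ≈ -4.1250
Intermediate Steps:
u = -1 (u = -2*½ = -1)
x(l, o) = 2 + l*o
(11/(21 + x(u, 7)))*(-6) = (11/(21 + (2 - 1*7)))*(-6) = (11/(21 + (2 - 7)))*(-6) = (11/(21 - 5))*(-6) = (11/16)*(-6) = -33/8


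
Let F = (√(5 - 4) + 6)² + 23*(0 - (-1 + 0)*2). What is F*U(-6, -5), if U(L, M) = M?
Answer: -475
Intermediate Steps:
F = 95 (F = (√1 + 6)² + 23*(0 - 1*(-1)*2) = (1 + 6)² + 23*(0 + 1*2) = 7² + 23*(0 + 2) = 49 + 23*2 = 49 + 46 = 95)
F*U(-6, -5) = 95*(-5) = -475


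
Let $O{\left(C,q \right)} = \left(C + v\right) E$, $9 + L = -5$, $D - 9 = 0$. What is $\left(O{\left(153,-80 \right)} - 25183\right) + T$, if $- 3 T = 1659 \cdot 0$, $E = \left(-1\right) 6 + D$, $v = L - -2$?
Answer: $-24760$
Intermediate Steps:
$D = 9$ ($D = 9 + 0 = 9$)
$L = -14$ ($L = -9 - 5 = -14$)
$v = -12$ ($v = -14 - -2 = -14 + 2 = -12$)
$E = 3$ ($E = \left(-1\right) 6 + 9 = -6 + 9 = 3$)
$T = 0$ ($T = - \frac{1659 \cdot 0}{3} = \left(- \frac{1}{3}\right) 0 = 0$)
$O{\left(C,q \right)} = -36 + 3 C$ ($O{\left(C,q \right)} = \left(C - 12\right) 3 = \left(-12 + C\right) 3 = -36 + 3 C$)
$\left(O{\left(153,-80 \right)} - 25183\right) + T = \left(\left(-36 + 3 \cdot 153\right) - 25183\right) + 0 = \left(\left(-36 + 459\right) - 25183\right) + 0 = \left(423 - 25183\right) + 0 = -24760 + 0 = -24760$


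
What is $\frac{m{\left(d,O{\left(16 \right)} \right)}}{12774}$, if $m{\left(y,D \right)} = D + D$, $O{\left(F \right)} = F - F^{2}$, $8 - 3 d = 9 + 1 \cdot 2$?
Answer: $- \frac{80}{2129} \approx -0.037576$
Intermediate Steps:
$d = -1$ ($d = \frac{8}{3} - \frac{9 + 1 \cdot 2}{3} = \frac{8}{3} - \frac{9 + 2}{3} = \frac{8}{3} - \frac{11}{3} = -1$)
$m{\left(y,D \right)} = 2 D$
$\frac{m{\left(d,O{\left(16 \right)} \right)}}{12774} = \frac{2 \cdot 16 \left(1 - 16\right)}{12774} = 2 \cdot 16 \left(1 - 16\right) \frac{1}{12774} = 2 \cdot 16 \left(-15\right) \frac{1}{12774} = 2 \left(-240\right) \frac{1}{12774} = \left(-480\right) \frac{1}{12774} = - \frac{80}{2129}$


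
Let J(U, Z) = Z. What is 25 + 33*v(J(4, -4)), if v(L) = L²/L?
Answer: -107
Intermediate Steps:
v(L) = L
25 + 33*v(J(4, -4)) = 25 + 33*(-4) = 25 - 132 = -107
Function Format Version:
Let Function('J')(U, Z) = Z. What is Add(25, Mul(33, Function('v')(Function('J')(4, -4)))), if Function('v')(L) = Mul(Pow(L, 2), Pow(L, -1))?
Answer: -107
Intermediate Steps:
Function('v')(L) = L
Add(25, Mul(33, Function('v')(Function('J')(4, -4)))) = Add(25, Mul(33, -4)) = Add(25, -132) = -107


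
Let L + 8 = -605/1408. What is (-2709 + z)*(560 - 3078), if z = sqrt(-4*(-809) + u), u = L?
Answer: 6821262 - 1259*sqrt(826258)/8 ≈ 6.6782e+6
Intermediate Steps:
L = -1079/128 (L = -8 - 605/1408 = -8 - 605*1/1408 = -8 - 55/128 = -1079/128 ≈ -8.4297)
u = -1079/128 ≈ -8.4297
z = sqrt(826258)/16 (z = sqrt(-4*(-809) - 1079/128) = sqrt(3236 - 1079/128) = sqrt(413129/128) = sqrt(826258)/16 ≈ 56.812)
(-2709 + z)*(560 - 3078) = (-2709 + sqrt(826258)/16)*(560 - 3078) = (-2709 + sqrt(826258)/16)*(-2518) = 6821262 - 1259*sqrt(826258)/8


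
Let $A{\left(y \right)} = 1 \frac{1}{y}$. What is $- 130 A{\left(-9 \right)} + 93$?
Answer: $\frac{967}{9} \approx 107.44$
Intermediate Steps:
$A{\left(y \right)} = \frac{1}{y}$
$- 130 A{\left(-9 \right)} + 93 = - \frac{130}{-9} + 93 = \left(-130\right) \left(- \frac{1}{9}\right) + 93 = \frac{130}{9} + 93 = \frac{967}{9}$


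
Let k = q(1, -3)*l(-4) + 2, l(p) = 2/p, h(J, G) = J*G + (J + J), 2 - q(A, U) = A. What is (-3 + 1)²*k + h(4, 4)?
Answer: 30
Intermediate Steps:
q(A, U) = 2 - A
h(J, G) = 2*J + G*J (h(J, G) = G*J + 2*J = 2*J + G*J)
k = 3/2 (k = (2 - 1*1)*(2/(-4)) + 2 = (2 - 1)*(2*(-¼)) + 2 = 1*(-½) + 2 = -½ + 2 = 3/2 ≈ 1.5000)
(-3 + 1)²*k + h(4, 4) = (-3 + 1)²*(3/2) + 4*(2 + 4) = (-2)²*(3/2) + 4*6 = 4*(3/2) + 24 = 6 + 24 = 30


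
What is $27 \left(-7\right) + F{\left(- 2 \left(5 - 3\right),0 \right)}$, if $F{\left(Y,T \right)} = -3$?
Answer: $-192$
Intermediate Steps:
$27 \left(-7\right) + F{\left(- 2 \left(5 - 3\right),0 \right)} = 27 \left(-7\right) - 3 = -189 - 3 = -192$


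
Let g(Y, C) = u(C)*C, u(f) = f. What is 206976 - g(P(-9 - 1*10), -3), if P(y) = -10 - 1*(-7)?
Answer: 206967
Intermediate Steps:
P(y) = -3 (P(y) = -10 + 7 = -3)
g(Y, C) = C**2 (g(Y, C) = C*C = C**2)
206976 - g(P(-9 - 1*10), -3) = 206976 - 1*(-3)**2 = 206976 - 1*9 = 206976 - 9 = 206967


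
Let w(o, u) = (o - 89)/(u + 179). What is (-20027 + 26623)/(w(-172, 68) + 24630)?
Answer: 1629212/6083349 ≈ 0.26782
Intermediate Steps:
w(o, u) = (-89 + o)/(179 + u)
(-20027 + 26623)/(w(-172, 68) + 24630) = (-20027 + 26623)/((-89 - 172)/(179 + 68) + 24630) = 6596/(-261/247 + 24630) = 6596/(6083349/247) = 6596*(247/6083349) = 1629212/6083349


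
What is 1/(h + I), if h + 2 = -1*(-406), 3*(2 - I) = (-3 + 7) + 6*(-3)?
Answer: 3/1232 ≈ 0.0024351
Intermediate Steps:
I = 20/3 (I = 2 - ((-3 + 7) + 6*(-3))/3 = 2 - (4 - 18)/3 = 2 - ⅓*(-14) = 2 + 14/3 = 20/3 ≈ 6.6667)
h = 404 (h = -2 - 1*(-406) = -2 + 406 = 404)
1/(h + I) = 1/(404 + 20/3) = 1/(1232/3) = 3/1232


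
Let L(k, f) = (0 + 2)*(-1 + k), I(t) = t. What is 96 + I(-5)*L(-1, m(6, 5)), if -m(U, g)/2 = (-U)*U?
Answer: 116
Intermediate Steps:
m(U, g) = 2*U**2 (m(U, g) = -2*(-U)*U = -(-2)*U**2 = 2*U**2)
L(k, f) = -2 + 2*k (L(k, f) = 2*(-1 + k) = -2 + 2*k)
96 + I(-5)*L(-1, m(6, 5)) = 96 - 5*(-2 + 2*(-1)) = 96 - 5*(-2 - 2) = 96 - 5*(-4) = 96 + 20 = 116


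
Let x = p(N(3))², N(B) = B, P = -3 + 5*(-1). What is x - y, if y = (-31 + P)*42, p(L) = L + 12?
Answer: 1863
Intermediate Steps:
P = -8 (P = -3 - 5 = -8)
p(L) = 12 + L
x = 225 (x = (12 + 3)² = 15² = 225)
y = -1638 (y = (-31 - 8)*42 = -39*42 = -1638)
x - y = 225 - 1*(-1638) = 225 + 1638 = 1863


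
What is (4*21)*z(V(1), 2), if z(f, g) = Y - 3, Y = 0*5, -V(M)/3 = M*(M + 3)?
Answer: -252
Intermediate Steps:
V(M) = -3*M*(3 + M) (V(M) = -3*M*(M + 3) = -3*M*(3 + M))
Y = 0
z(f, g) = -3 (z(f, g) = 0 - 3 = -3)
(4*21)*z(V(1), 2) = (4*21)*(-3) = 84*(-3) = -252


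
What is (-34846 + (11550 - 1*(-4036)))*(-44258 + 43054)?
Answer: 23189040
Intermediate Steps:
(-34846 + (11550 - 1*(-4036)))*(-44258 + 43054) = (-34846 + (11550 + 4036))*(-1204) = (-34846 + 15586)*(-1204) = -19260*(-1204) = 23189040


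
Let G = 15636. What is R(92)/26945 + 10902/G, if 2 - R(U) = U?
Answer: 9744905/14043734 ≈ 0.69390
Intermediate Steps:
R(U) = 2 - U
R(92)/26945 + 10902/G = (2 - 1*92)/26945 + 10902/15636 = (2 - 92)*(1/26945) + 10902*(1/15636) = -90*1/26945 + 1817/2606 = -18/5389 + 1817/2606 = 9744905/14043734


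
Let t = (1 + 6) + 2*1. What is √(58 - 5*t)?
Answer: √13 ≈ 3.6056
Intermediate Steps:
t = 9 (t = 7 + 2 = 9)
√(58 - 5*t) = √(58 - 5*9) = √(58 - 45) = √13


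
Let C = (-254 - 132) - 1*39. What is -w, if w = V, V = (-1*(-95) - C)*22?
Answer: -11440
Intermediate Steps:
C = -425 (C = -386 - 39 = -425)
V = 11440 (V = (-1*(-95) - 1*(-425))*22 = (95 + 425)*22 = 520*22 = 11440)
w = 11440
-w = -1*11440 = -11440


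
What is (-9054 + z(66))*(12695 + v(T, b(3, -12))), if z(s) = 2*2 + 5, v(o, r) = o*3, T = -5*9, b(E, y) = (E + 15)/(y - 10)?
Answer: -113605200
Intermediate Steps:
b(E, y) = (15 + E)/(-10 + y)
T = -45
v(o, r) = 3*o
z(s) = 9 (z(s) = 4 + 5 = 9)
(-9054 + z(66))*(12695 + v(T, b(3, -12))) = (-9054 + 9)*(12695 + 3*(-45)) = -9045*(12695 - 135) = -9045*12560 = -113605200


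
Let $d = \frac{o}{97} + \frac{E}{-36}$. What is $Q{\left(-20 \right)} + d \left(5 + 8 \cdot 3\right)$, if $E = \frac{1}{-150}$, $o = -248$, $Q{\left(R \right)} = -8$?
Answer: $- \frac{43024387}{523800} \approx -82.139$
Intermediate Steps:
$E = - \frac{1}{150} \approx -0.0066667$
$d = - \frac{1339103}{523800}$ ($d = - \frac{248}{97} - \frac{1}{150 \left(-36\right)} = \left(-248\right) \frac{1}{97} - - \frac{1}{5400} = - \frac{248}{97} + \frac{1}{5400} = - \frac{1339103}{523800} \approx -2.5565$)
$Q{\left(-20 \right)} + d \left(5 + 8 \cdot 3\right) = -8 - \frac{1339103 \left(5 + 8 \cdot 3\right)}{523800} = -8 - \frac{1339103 \left(5 + 24\right)}{523800} = -8 - \frac{38833987}{523800} = - \frac{43024387}{523800}$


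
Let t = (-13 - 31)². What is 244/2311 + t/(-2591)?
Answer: -3841892/5987801 ≈ -0.64162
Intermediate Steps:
t = 1936 (t = (-44)² = 1936)
244/2311 + t/(-2591) = 244/2311 + 1936/(-2591) = 244*(1/2311) + 1936*(-1/2591) = 244/2311 - 1936/2591 = -3841892/5987801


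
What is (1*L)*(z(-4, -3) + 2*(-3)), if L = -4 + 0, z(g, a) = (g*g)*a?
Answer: 216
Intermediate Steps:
z(g, a) = a*g² (z(g, a) = g²*a = a*g²)
L = -4
(1*L)*(z(-4, -3) + 2*(-3)) = (1*(-4))*(-3*(-4)² + 2*(-3)) = -4*(-3*16 - 6) = -4*(-48 - 6) = -4*(-54) = 216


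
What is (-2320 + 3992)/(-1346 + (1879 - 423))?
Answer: 76/5 ≈ 15.200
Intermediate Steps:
(-2320 + 3992)/(-1346 + (1879 - 423)) = 1672/(-1346 + 1456) = 1672/110 = 1672*(1/110) = 76/5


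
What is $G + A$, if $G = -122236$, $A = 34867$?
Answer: $-87369$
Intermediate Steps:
$G + A = -122236 + 34867 = -87369$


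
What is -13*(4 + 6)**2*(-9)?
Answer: 11700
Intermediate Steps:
-13*(4 + 6)**2*(-9) = -13*10**2*(-9) = -1300*(-9) = -13*(-900) = 11700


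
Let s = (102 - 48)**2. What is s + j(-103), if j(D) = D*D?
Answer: 13525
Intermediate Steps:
s = 2916 (s = 54**2 = 2916)
j(D) = D**2
s + j(-103) = 2916 + (-103)**2 = 2916 + 10609 = 13525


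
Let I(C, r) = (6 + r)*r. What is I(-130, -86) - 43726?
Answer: -36846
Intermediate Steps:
I(C, r) = r*(6 + r)
I(-130, -86) - 43726 = -86*(6 - 86) - 43726 = -86*(-80) - 43726 = 6880 - 43726 = -36846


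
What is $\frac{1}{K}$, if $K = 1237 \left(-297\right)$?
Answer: $- \frac{1}{367389} \approx -2.7219 \cdot 10^{-6}$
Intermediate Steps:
$K = -367389$
$\frac{1}{K} = \frac{1}{-367389} = - \frac{1}{367389}$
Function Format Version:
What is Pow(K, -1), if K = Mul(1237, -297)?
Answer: Rational(-1, 367389) ≈ -2.7219e-6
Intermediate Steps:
K = -367389
Pow(K, -1) = Pow(-367389, -1) = Rational(-1, 367389)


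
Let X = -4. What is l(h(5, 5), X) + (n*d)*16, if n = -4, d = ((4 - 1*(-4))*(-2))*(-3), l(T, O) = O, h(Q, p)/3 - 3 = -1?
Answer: -3076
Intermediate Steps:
h(Q, p) = 6 (h(Q, p) = 9 + 3*(-1) = 9 - 3 = 6)
d = 48 (d = ((4 + 4)*(-2))*(-3) = (8*(-2))*(-3) = -16*(-3) = 48)
l(h(5, 5), X) + (n*d)*16 = -4 - 4*48*16 = -4 - 192*16 = -4 - 3072 = -3076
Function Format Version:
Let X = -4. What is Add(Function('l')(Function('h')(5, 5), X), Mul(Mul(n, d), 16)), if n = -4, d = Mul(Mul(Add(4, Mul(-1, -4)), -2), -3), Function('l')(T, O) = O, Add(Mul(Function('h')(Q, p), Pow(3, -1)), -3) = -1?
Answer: -3076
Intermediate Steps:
Function('h')(Q, p) = 6 (Function('h')(Q, p) = Add(9, Mul(3, -1)) = Add(9, -3) = 6)
d = 48 (d = Mul(Mul(Add(4, 4), -2), -3) = Mul(Mul(8, -2), -3) = Mul(-16, -3) = 48)
Add(Function('l')(Function('h')(5, 5), X), Mul(Mul(n, d), 16)) = Add(-4, Mul(Mul(-4, 48), 16)) = Add(-4, Mul(-192, 16)) = Add(-4, -3072) = -3076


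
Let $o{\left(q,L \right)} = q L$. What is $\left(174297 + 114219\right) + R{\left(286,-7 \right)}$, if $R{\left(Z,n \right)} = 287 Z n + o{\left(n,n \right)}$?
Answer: $-286009$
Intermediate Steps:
$o{\left(q,L \right)} = L q$
$R{\left(Z,n \right)} = n^{2} + 287 Z n$ ($R{\left(Z,n \right)} = 287 Z n + n n = 287 Z n + n^{2} = n^{2} + 287 Z n$)
$\left(174297 + 114219\right) + R{\left(286,-7 \right)} = \left(174297 + 114219\right) - 7 \left(-7 + 287 \cdot 286\right) = 288516 - 7 \left(-7 + 82082\right) = 288516 - 574525 = -286009$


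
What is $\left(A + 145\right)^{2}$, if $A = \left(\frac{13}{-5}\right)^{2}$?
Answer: $\frac{14394436}{625} \approx 23031.0$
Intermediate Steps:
$A = \frac{169}{25}$ ($A = \left(13 \left(- \frac{1}{5}\right)\right)^{2} = \left(- \frac{13}{5}\right)^{2} = \frac{169}{25} \approx 6.76$)
$\left(A + 145\right)^{2} = \left(\frac{169}{25} + 145\right)^{2} = \left(\frac{3794}{25}\right)^{2} = \frac{14394436}{625}$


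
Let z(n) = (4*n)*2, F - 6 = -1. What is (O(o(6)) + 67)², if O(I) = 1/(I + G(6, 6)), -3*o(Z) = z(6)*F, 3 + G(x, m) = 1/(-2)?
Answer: 125148969/27889 ≈ 4487.4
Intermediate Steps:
G(x, m) = -7/2 (G(x, m) = -3 + 1/(-2) = -3 - ½ = -7/2)
F = 5 (F = 6 - 1 = 5)
z(n) = 8*n
o(Z) = -80 (o(Z) = -8*6*5/3 = -16*5 = -⅓*240 = -80)
O(I) = 1/(-7/2 + I) (O(I) = 1/(I - 7/2) = 1/(-7/2 + I))
(O(o(6)) + 67)² = (2/(-7 + 2*(-80)) + 67)² = (2/(-7 - 160) + 67)² = (2/(-167) + 67)² = (2*(-1/167) + 67)² = (-2/167 + 67)² = (11187/167)² = 125148969/27889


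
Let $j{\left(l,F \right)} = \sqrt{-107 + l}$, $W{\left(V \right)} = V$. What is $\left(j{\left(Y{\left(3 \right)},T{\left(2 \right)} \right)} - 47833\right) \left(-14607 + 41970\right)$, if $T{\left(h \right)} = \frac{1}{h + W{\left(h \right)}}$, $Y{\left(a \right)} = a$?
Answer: $-1308854379 + 54726 i \sqrt{26} \approx -1.3089 \cdot 10^{9} + 2.7905 \cdot 10^{5} i$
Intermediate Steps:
$T{\left(h \right)} = \frac{1}{2 h}$ ($T{\left(h \right)} = \frac{1}{h + h} = \frac{1}{2 h}$)
$\left(j{\left(Y{\left(3 \right)},T{\left(2 \right)} \right)} - 47833\right) \left(-14607 + 41970\right) = \left(\sqrt{-107 + 3} - 47833\right) \left(-14607 + 41970\right) = \left(\sqrt{-104} - 47833\right) 27363 = \left(2 i \sqrt{26} - 47833\right) 27363 = \left(-47833 + 2 i \sqrt{26}\right) 27363 = -1308854379 + 54726 i \sqrt{26}$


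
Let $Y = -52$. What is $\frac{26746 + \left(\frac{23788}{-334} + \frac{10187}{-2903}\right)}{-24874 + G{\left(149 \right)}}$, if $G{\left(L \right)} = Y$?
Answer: $- \frac{12930258035}{12084149726} \approx -1.07$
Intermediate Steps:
$G{\left(L \right)} = -52$
$\frac{26746 + \left(\frac{23788}{-334} + \frac{10187}{-2903}\right)}{-24874 + G{\left(149 \right)}} = \frac{26746 + \left(\frac{23788}{-334} + \frac{10187}{-2903}\right)}{-24874 - 52} = \frac{26746 + \left(23788 \left(- \frac{1}{334}\right) + 10187 \left(- \frac{1}{2903}\right)\right)}{-24926} = \left(26746 - \frac{36229511}{484801}\right) \left(- \frac{1}{24926}\right) = \frac{12930258035}{484801} \left(- \frac{1}{24926}\right) = - \frac{12930258035}{12084149726}$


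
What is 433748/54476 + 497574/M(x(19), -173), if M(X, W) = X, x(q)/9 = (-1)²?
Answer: 753048471/13619 ≈ 55294.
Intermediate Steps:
x(q) = 9 (x(q) = 9*(-1)² = 9*1 = 9)
433748/54476 + 497574/M(x(19), -173) = 433748/54476 + 497574/9 = 433748*(1/54476) + 497574*(⅑) = 108437/13619 + 55286 = 753048471/13619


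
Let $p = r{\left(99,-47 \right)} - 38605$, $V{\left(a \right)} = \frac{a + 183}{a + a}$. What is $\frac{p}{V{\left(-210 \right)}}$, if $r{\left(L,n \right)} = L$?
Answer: $- \frac{5390840}{9} \approx -5.9898 \cdot 10^{5}$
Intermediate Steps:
$V{\left(a \right)} = \frac{183 + a}{2 a}$
$p = -38506$ ($p = 99 - 38605 = -38506$)
$\frac{p}{V{\left(-210 \right)}} = - \frac{38506}{\frac{1}{2} \frac{1}{-210} \left(183 - 210\right)} = - \frac{38506}{\frac{1}{2} \left(- \frac{1}{210}\right) \left(-27\right)} = - \frac{38506}{\frac{9}{140}} = \left(-38506\right) \frac{140}{9} = - \frac{5390840}{9}$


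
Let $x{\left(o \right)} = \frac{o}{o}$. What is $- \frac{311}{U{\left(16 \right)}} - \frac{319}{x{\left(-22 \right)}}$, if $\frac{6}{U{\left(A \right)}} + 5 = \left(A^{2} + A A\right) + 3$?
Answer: $-26754$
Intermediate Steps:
$U{\left(A \right)} = \frac{6}{-2 + 2 A^{2}}$ ($U{\left(A \right)} = \frac{6}{-5 + \left(\left(A^{2} + A A\right) + 3\right)} = \frac{6}{-5 + \left(\left(A^{2} + A^{2}\right) + 3\right)} = \frac{6}{-5 + \left(2 A^{2} + 3\right)} = \frac{6}{-5 + \left(3 + 2 A^{2}\right)} = \frac{6}{-2 + 2 A^{2}}$)
$x{\left(o \right)} = 1$
$- \frac{311}{U{\left(16 \right)}} - \frac{319}{x{\left(-22 \right)}} = - \frac{311}{3 \frac{1}{-1 + 16^{2}}} - \frac{319}{1} = - \frac{311}{3 \frac{1}{-1 + 256}} - 319 = - \frac{311}{3 \cdot \frac{1}{255}} - 319 = - 311 \frac{1}{\frac{1}{85}} - 319 = \left(-311\right) 85 - 319 = -26435 - 319 = -26754$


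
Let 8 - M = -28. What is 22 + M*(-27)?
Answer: -950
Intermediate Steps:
M = 36 (M = 8 - 1*(-28) = 8 + 28 = 36)
22 + M*(-27) = 22 + 36*(-27) = 22 - 972 = -950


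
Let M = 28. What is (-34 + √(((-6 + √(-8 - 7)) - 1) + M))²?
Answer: (34 - √(21 + I*√15))² ≈ 864.07 - 24.742*I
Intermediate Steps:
(-34 + √(((-6 + √(-8 - 7)) - 1) + M))² = (-34 + √(((-6 + √(-8 - 7)) - 1) + 28))² = (-34 + √(((-6 + √(-15)) - 1) + 28))² = (-34 + √(((-6 + I*√15) - 1) + 28))² = (-34 + √((-7 + I*√15) + 28))² = (-34 + √(21 + I*√15))²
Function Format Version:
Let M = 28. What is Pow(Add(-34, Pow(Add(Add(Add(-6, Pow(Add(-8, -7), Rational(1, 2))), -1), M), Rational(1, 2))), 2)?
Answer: Pow(Add(34, Mul(-1, Pow(Add(21, Mul(I, Pow(15, Rational(1, 2)))), Rational(1, 2)))), 2) ≈ Add(864.07, Mul(-24.742, I))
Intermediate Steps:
Pow(Add(-34, Pow(Add(Add(Add(-6, Pow(Add(-8, -7), Rational(1, 2))), -1), M), Rational(1, 2))), 2) = Pow(Add(-34, Pow(Add(Add(Add(-6, Pow(Add(-8, -7), Rational(1, 2))), -1), 28), Rational(1, 2))), 2) = Pow(Add(-34, Pow(Add(Add(Add(-6, Pow(-15, Rational(1, 2))), -1), 28), Rational(1, 2))), 2) = Pow(Add(-34, Pow(Add(Add(Add(-6, Mul(I, Pow(15, Rational(1, 2)))), -1), 28), Rational(1, 2))), 2) = Pow(Add(-34, Pow(Add(Add(-7, Mul(I, Pow(15, Rational(1, 2)))), 28), Rational(1, 2))), 2) = Pow(Add(-34, Pow(Add(21, Mul(I, Pow(15, Rational(1, 2)))), Rational(1, 2))), 2)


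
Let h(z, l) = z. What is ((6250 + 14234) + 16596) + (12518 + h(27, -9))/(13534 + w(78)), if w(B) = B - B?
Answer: 501853265/13534 ≈ 37081.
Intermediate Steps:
w(B) = 0
((6250 + 14234) + 16596) + (12518 + h(27, -9))/(13534 + w(78)) = ((6250 + 14234) + 16596) + (12518 + 27)/(13534 + 0) = (20484 + 16596) + 12545/13534 = 37080 + 12545*(1/13534) = 37080 + 12545/13534 = 501853265/13534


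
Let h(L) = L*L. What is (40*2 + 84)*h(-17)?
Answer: 47396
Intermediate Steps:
h(L) = L**2
(40*2 + 84)*h(-17) = (40*2 + 84)*(-17)**2 = (80 + 84)*289 = 164*289 = 47396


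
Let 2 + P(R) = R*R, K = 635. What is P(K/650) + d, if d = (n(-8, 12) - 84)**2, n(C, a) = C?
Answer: 143023929/16900 ≈ 8463.0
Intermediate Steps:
P(R) = -2 + R**2 (P(R) = -2 + R*R = -2 + R**2)
d = 8464 (d = (-8 - 84)**2 = (-92)**2 = 8464)
P(K/650) + d = (-2 + (635/650)**2) + 8464 = (-2 + (635*(1/650))**2) + 8464 = (-2 + (127/130)**2) + 8464 = (-2 + 16129/16900) + 8464 = -17671/16900 + 8464 = 143023929/16900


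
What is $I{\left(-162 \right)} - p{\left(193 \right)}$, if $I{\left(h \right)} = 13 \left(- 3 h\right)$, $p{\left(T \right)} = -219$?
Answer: $6537$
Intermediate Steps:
$I{\left(h \right)} = - 39 h$
$I{\left(-162 \right)} - p{\left(193 \right)} = \left(-39\right) \left(-162\right) - -219 = 6318 + 219 = 6537$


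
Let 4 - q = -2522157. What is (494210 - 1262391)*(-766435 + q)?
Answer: -1348715354406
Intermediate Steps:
q = 2522161 (q = 4 - 1*(-2522157) = 4 + 2522157 = 2522161)
(494210 - 1262391)*(-766435 + q) = (494210 - 1262391)*(-766435 + 2522161) = -768181*1755726 = -1348715354406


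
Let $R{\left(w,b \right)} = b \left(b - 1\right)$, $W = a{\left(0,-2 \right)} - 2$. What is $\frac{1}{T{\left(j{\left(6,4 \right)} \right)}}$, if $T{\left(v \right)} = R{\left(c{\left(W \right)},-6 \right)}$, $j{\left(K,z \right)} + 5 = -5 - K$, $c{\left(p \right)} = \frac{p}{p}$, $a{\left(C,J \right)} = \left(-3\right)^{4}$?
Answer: $\frac{1}{42} \approx 0.02381$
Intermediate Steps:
$a{\left(C,J \right)} = 81$
$W = 79$ ($W = 81 - 2 = 79$)
$c{\left(p \right)} = 1$
$R{\left(w,b \right)} = b \left(-1 + b\right)$
$j{\left(K,z \right)} = -10 - K$ ($j{\left(K,z \right)} = -5 - \left(5 + K\right) = -10 - K$)
$T{\left(v \right)} = 42$ ($T{\left(v \right)} = - 6 \left(-1 - 6\right) = \left(-6\right) \left(-7\right) = 42$)
$\frac{1}{T{\left(j{\left(6,4 \right)} \right)}} = \frac{1}{42}$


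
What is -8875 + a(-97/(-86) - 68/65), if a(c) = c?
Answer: -49610793/5590 ≈ -8874.9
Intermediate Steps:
-8875 + a(-97/(-86) - 68/65) = -8875 + (-97/(-86) - 68/65) = -8875 + (-97*(-1/86) - 68*1/65) = -8875 + (97/86 - 68/65) = -8875 + 457/5590 = -49610793/5590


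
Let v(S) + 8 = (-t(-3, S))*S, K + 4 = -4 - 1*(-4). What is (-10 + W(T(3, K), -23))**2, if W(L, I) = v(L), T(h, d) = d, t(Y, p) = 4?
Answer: 4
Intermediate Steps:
K = -4 (K = -4 + (-4 - 1*(-4)) = -4 + (-4 + 4) = -4 + 0 = -4)
v(S) = -8 - 4*S (v(S) = -8 + (-1*4)*S = -8 - 4*S)
W(L, I) = -8 - 4*L
(-10 + W(T(3, K), -23))**2 = (-10 + (-8 - 4*(-4)))**2 = (-10 + (-8 + 16))**2 = (-10 + 8)**2 = (-2)**2 = 4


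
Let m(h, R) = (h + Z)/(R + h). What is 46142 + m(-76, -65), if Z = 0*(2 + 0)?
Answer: 6506098/141 ≈ 46143.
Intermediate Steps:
Z = 0 (Z = 0*2 = 0)
m(h, R) = h/(R + h) (m(h, R) = (h + 0)/(R + h) = h/(R + h))
46142 + m(-76, -65) = 46142 - 76/(-65 - 76) = 46142 - 76/(-141) = 46142 - 76*(-1/141) = 46142 + 76/141 = 6506098/141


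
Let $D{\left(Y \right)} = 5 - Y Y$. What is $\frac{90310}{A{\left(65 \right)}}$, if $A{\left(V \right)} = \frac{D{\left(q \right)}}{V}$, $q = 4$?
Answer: $-533650$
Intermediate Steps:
$D{\left(Y \right)} = 5 - Y^{2}$
$A{\left(V \right)} = - \frac{11}{V}$ ($A{\left(V \right)} = \frac{5 - 4^{2}}{V} = \frac{5 - 16}{V} = - \frac{11}{V}$)
$\frac{90310}{A{\left(65 \right)}} = \frac{90310}{\left(-11\right) \frac{1}{65}} = \frac{90310}{- \frac{11}{65}} = 90310 \left(- \frac{65}{11}\right) = -533650$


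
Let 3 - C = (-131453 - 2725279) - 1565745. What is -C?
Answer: -4422480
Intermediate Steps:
C = 4422480 (C = 3 - ((-131453 - 2725279) - 1565745) = 3 - (-2856732 - 1565745) = 3 - 1*(-4422477) = 3 + 4422477 = 4422480)
-C = -1*4422480 = -4422480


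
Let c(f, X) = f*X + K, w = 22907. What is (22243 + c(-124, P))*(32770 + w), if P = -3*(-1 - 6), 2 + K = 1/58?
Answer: 63413152119/58 ≈ 1.0933e+9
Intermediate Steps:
K = -115/58 (K = -2 + 1/58 = -115/58 ≈ -1.9828)
P = 21 (P = -3*(-7) = 21)
c(f, X) = -115/58 + X*f (c(f, X) = f*X - 115/58 = X*f - 115/58 = -115/58 + X*f)
(22243 + c(-124, P))*(32770 + w) = (22243 + (-115/58 + 21*(-124)))*(32770 + 22907) = (22243 + (-115/58 - 2604))*55677 = (22243 - 151147/58)*55677 = (1138947/58)*55677 = 63413152119/58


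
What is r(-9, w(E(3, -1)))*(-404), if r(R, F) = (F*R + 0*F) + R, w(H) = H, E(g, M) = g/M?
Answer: -7272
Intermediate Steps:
r(R, F) = R + F*R (r(R, F) = (F*R + 0) + R = F*R + R = R + F*R)
r(-9, w(E(3, -1)))*(-404) = -9*(1 + 3/(-1))*(-404) = -9*(1 + 3*(-1))*(-404) = -9*(1 - 3)*(-404) = -9*(-2)*(-404) = 18*(-404) = -7272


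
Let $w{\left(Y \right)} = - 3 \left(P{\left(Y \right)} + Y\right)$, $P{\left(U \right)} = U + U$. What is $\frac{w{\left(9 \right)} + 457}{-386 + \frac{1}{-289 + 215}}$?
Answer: $- \frac{27824}{28565} \approx -0.97406$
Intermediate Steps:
$P{\left(U \right)} = 2 U$
$w{\left(Y \right)} = - 9 Y$ ($w{\left(Y \right)} = - 3 \left(2 Y + Y\right) = - 3 \cdot 3 Y = - 9 Y$)
$\frac{w{\left(9 \right)} + 457}{-386 + \frac{1}{-289 + 215}} = \frac{\left(-9\right) 9 + 457}{-386 + \frac{1}{-289 + 215}} = \frac{-81 + 457}{-386 + \frac{1}{-74}} = \frac{376}{-386 - \frac{1}{74}} = \frac{376}{- \frac{28565}{74}} = 376 \left(- \frac{74}{28565}\right) = - \frac{27824}{28565}$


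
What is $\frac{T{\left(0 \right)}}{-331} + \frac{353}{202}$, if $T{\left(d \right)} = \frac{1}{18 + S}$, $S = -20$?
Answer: $\frac{58472}{33431} \approx 1.749$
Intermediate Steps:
$T{\left(d \right)} = - \frac{1}{2}$ ($T{\left(d \right)} = \frac{1}{18 - 20} = \frac{1}{-2} = - \frac{1}{2}$)
$\frac{T{\left(0 \right)}}{-331} + \frac{353}{202} = - \frac{1}{2 \left(-331\right)} + \frac{353}{202} = \left(- \frac{1}{2}\right) \left(- \frac{1}{331}\right) + 353 \cdot \frac{1}{202} = \frac{1}{662} + \frac{353}{202} = \frac{58472}{33431}$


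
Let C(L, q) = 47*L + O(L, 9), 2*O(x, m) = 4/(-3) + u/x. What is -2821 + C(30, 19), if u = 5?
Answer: -16939/12 ≈ -1411.6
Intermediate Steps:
O(x, m) = -⅔ + 5/(2*x) (O(x, m) = (4/(-3) + 5/x)/2 = (4*(-⅓) + 5/x)/2 = (-4/3 + 5/x)/2 = -⅔ + 5/(2*x))
C(L, q) = 47*L + (15 - 4*L)/(6*L)
-2821 + C(30, 19) = -2821 + (-⅔ + 47*30 + (5/2)/30) = -2821 + (-⅔ + 1410 + (5/2)*(1/30)) = -2821 + (-⅔ + 1410 + 1/12) = -2821 + 16913/12 = -16939/12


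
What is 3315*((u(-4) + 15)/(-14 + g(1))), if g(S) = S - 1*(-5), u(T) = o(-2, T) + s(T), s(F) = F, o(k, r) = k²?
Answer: -49725/8 ≈ -6215.6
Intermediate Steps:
u(T) = 4 + T (u(T) = (-2)² + T = 4 + T)
g(S) = 5 + S (g(S) = S + 5 = 5 + S)
3315*((u(-4) + 15)/(-14 + g(1))) = 3315*(((4 - 4) + 15)/(-14 + (5 + 1))) = 3315*((0 + 15)/(-14 + 6)) = 3315*(15/(-8)) = 3315*(15*(-⅛)) = 3315*(-15/8) = -49725/8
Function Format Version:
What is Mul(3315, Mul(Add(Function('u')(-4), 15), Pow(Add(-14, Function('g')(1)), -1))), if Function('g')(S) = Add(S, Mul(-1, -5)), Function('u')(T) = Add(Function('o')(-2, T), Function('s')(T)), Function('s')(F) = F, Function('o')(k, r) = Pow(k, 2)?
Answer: Rational(-49725, 8) ≈ -6215.6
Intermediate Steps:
Function('u')(T) = Add(4, T) (Function('u')(T) = Add(Pow(-2, 2), T) = Add(4, T))
Function('g')(S) = Add(5, S) (Function('g')(S) = Add(S, 5) = Add(5, S))
Mul(3315, Mul(Add(Function('u')(-4), 15), Pow(Add(-14, Function('g')(1)), -1))) = Mul(3315, Mul(Add(Add(4, -4), 15), Pow(Add(-14, Add(5, 1)), -1))) = Mul(3315, Mul(Add(0, 15), Pow(Add(-14, 6), -1))) = Mul(3315, Mul(15, Pow(-8, -1))) = Mul(3315, Mul(15, Rational(-1, 8))) = Mul(3315, Rational(-15, 8)) = Rational(-49725, 8)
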